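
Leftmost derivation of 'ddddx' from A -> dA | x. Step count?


Derivation: A => dA => ddA => dddA => ddddA => ddddx
Steps: 5


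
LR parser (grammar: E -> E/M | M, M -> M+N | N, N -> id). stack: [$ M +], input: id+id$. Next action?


no handle; shift 'id'
Action: shift


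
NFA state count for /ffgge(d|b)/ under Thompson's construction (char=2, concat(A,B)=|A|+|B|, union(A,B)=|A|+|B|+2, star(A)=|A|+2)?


Syntax tree has 7 char leaf(s), 1 union(s), 0 star(s)
chars contribute 7×2 = 14; each union adds +2; each star adds +2
Total: 14 + 2 + 0 = 16 states


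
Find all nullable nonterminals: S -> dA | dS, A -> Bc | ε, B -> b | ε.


A nonterminal is nullable iff some alternative derives ε (directly, or every symbol in it is nullable)
Nullable: {A, B}


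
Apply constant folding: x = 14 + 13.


14 + 13 = 27 at compile time
Optimized: x = 27


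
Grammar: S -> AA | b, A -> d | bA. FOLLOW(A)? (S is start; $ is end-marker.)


$ ∈ FOLLOW(S). For each A -> αBβ: add FIRST(β)\{ε} to FOLLOW(B); if β nullable, add FOLLOW(A).
FOLLOW(A) = {$, b, d}


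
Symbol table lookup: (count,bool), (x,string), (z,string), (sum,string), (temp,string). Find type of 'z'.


Lookup 'z' → type string


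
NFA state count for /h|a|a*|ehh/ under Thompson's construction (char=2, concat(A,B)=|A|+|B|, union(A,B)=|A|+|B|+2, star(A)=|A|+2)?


Syntax tree has 6 char leaf(s), 3 union(s), 1 star(s)
chars contribute 6×2 = 12; each union adds +2; each star adds +2
Total: 12 + 6 + 2 = 20 states


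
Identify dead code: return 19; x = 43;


statement follows a return and is unreachable
Dead: 'x = 43'


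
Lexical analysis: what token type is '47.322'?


Pattern: digits with a decimal point
Type: FLOAT_LITERAL


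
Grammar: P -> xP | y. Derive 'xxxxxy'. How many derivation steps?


Derivation: P => xP => xxP => xxxP => xxxxP => xxxxxP => xxxxxy
Steps: 6


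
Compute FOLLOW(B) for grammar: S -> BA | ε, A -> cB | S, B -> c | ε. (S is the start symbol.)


$ ∈ FOLLOW(S). For each A -> αBβ: add FIRST(β)\{ε} to FOLLOW(B); if β nullable, add FOLLOW(A).
FOLLOW(B) = {$, c}


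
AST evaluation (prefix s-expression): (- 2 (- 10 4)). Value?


Evaluate inner: (- 10 4) = 6
Evaluate root: (- 2 6) = -4
Result: -4


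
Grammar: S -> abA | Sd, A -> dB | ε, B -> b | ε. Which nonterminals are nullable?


A nonterminal is nullable iff some alternative derives ε (directly, or every symbol in it is nullable)
Nullable: {A, B}


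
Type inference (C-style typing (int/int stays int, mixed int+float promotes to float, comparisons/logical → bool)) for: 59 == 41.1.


Operand types: int == float
Rule: comparison yields bool
Result type: bool


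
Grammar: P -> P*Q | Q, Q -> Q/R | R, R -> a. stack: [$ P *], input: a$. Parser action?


no handle ('P*' is not any RHS); shift 'a'
Action: shift


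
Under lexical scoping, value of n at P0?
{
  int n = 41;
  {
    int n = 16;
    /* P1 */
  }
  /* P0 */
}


n declared in the same block as P0
n = 41


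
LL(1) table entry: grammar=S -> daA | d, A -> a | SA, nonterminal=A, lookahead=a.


For [A, a]: 'a' ∈ FIRST(a)
Entry: A -> a


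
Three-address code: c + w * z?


Break into single-operator statements:
t1 = w * z
t2 = c + t1


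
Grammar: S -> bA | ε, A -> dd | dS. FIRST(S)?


Per alternative of S: FIRST(bA) = {b}; FIRST(ε) = {ε}
FIRST(S) = {b, ε}


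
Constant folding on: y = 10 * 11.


10 * 11 = 110 at compile time
Optimized: y = 110


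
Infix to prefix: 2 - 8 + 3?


left-to-right (same/higher precedence on left): tree is (+ (- 2 8) 3)
Prefix: + - 2 8 3


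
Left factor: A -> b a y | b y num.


Common prefix: 'b'
Factored: A -> b A', A' -> a y | y num


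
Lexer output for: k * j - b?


Scan left to right, longest-match per lexeme
Tokens: ID(k), OP(*), ID(j), OP(-), ID(b)


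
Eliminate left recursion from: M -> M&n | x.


Left-recursive alternatives: M&n; non-recursive: x
Introduce M': M -> xM', M' -> &nM' | ε


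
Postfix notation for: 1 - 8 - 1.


Left to right (same or higher precedence on left)
Postfix: 1 8 - 1 -


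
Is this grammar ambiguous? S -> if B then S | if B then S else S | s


dangling else: 'if B then if B then s else s' parses two ways
Ambiguous


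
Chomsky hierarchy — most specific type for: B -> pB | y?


Right-linear: every RHS is a terminal or a terminal followed by one nonterminal
Classification: Type 3 (Regular)


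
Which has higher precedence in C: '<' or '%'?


'%' is multiplicative (level 10); '<' is relational (level 7)
Higher level binds tighter
'%' has higher precedence than '<'


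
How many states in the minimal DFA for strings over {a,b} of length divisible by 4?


Track length mod 4: states 0..3, accept at 0
Minimal DFA: 4 states


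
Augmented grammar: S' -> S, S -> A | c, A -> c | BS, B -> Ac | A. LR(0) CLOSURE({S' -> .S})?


Start: S' -> .S
For each item with dot before a nonterminal B, add B -> .γ for every B-production
Closure: [S' -> .S, S -> .A, S -> .c, A -> .c, A -> .BS, B -> .Ac, B -> .A]


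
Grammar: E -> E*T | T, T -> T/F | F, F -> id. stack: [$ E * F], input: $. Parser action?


'F' (not preceded by T/) is the handle for T -> F
Action: reduce (T -> F)


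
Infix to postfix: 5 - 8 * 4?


* has higher precedence, evaluate 8*4 first
Postfix: 5 8 4 * -


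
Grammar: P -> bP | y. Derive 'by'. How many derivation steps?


Derivation: P => bP => by
Steps: 2


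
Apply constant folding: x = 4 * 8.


4 * 8 = 32 at compile time
Optimized: x = 32


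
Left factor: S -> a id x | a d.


Common prefix: 'a'
Factored: S -> a S', S' -> id x | d


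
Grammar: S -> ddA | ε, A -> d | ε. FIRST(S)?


Per alternative of S: FIRST(ddA) = {d}; FIRST(ε) = {ε}
FIRST(S) = {d, ε}


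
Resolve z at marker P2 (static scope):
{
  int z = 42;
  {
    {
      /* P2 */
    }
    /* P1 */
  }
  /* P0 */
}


P2's block does not declare z; resolves to the enclosing declaration at depth 0
z = 42


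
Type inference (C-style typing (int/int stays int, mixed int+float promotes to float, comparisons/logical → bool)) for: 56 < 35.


Operand types: int < int
Rule: comparison yields bool
Result type: bool


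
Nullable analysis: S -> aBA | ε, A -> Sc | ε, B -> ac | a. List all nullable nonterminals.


A nonterminal is nullable iff some alternative derives ε (directly, or every symbol in it is nullable)
Nullable: {A, S}


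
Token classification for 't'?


Pattern: letter/underscore followed by alphanumerics, not a keyword
Type: IDENTIFIER


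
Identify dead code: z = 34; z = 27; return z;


first assignment to z is overwritten before any read
Dead: 'z = 34'


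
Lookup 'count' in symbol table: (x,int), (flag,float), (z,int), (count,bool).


Lookup 'count' → type bool


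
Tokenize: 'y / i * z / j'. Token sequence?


Scan left to right, longest-match per lexeme
Tokens: ID(y), OP(/), ID(i), OP(*), ID(z), OP(/), ID(j)


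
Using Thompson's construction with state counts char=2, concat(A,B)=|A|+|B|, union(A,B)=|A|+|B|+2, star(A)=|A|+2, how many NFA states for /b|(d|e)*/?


Syntax tree has 3 char leaf(s), 2 union(s), 1 star(s)
chars contribute 3×2 = 6; each union adds +2; each star adds +2
Total: 6 + 4 + 2 = 12 states


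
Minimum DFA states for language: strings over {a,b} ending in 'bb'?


Track the longest suffix of input matching a prefix of 'bb': 3 classes (prefixes of length 0..2)
Minimal DFA: 3 states


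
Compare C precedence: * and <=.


'*' is multiplicative (level 10); '<=' is relational (level 7)
Higher level binds tighter
'*' has higher precedence than '<='


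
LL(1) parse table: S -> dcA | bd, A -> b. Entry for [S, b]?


For [S, b]: 'b' ∈ FIRST(bd)
Entry: S -> bd


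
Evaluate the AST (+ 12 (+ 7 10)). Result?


Evaluate inner: (+ 7 10) = 17
Evaluate root: (+ 12 17) = 29
Result: 29


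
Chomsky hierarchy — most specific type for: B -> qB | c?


Right-linear: every RHS is a terminal or a terminal followed by one nonterminal
Classification: Type 3 (Regular)


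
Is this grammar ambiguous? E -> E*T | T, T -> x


precedence layered via separate nonterminal T: deterministic
Unambiguous


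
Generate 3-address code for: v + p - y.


Break into single-operator statements:
t1 = v + p
t2 = t1 - y


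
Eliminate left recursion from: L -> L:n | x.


Left-recursive alternatives: L:n; non-recursive: x
Introduce L': L -> xL', L' -> :nL' | ε


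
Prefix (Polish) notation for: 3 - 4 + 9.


left-to-right (same/higher precedence on left): tree is (+ (- 3 4) 9)
Prefix: + - 3 4 9


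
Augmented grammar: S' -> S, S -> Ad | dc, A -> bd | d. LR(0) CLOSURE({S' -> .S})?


Start: S' -> .S
For each item with dot before a nonterminal B, add B -> .γ for every B-production
Closure: [S' -> .S, S -> .Ad, S -> .dc, A -> .bd, A -> .d]


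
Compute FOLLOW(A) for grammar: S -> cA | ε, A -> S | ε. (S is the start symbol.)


$ ∈ FOLLOW(S). For each A -> αBβ: add FIRST(β)\{ε} to FOLLOW(B); if β nullable, add FOLLOW(A).
FOLLOW(A) = {$}


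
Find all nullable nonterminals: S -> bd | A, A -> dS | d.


A nonterminal is nullable iff some alternative derives ε (directly, or every symbol in it is nullable)
Nullable: {}


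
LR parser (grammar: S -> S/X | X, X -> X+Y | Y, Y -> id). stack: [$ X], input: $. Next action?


lookahead ∉ {+} so X won't extend; reduce S -> X
Action: reduce (S -> X)


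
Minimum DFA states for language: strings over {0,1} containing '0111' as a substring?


KMP-style automaton: 4 progress states + 1 absorbing accept = 5
Minimal DFA: 5 states


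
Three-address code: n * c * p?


Break into single-operator statements:
t1 = n * c
t2 = t1 * p


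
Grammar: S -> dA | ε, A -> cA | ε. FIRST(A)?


Per alternative of A: FIRST(cA) = {c}; FIRST(ε) = {ε}
FIRST(A) = {c, ε}


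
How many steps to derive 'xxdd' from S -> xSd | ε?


Derivation: S => xSd => xxSdd => xxdd
Steps: 3


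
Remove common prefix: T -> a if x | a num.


Common prefix: 'a'
Factored: T -> a T', T' -> if x | num


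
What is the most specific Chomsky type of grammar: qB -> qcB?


LHS has context (more than one symbol) and |LHS| ≤ |RHS|
Classification: Type 1 (Context-Sensitive)


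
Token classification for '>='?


Pattern: operator symbol
Type: OPERATOR


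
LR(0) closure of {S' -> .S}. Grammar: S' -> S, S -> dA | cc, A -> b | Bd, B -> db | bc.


Start: S' -> .S
For each item with dot before a nonterminal B, add B -> .γ for every B-production
Closure: [S' -> .S, S -> .dA, S -> .cc]


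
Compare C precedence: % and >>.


'%' is multiplicative (level 10); '>>' is shift (level 8)
Higher level binds tighter
'%' has higher precedence than '>>'


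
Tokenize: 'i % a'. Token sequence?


Scan left to right, longest-match per lexeme
Tokens: ID(i), OP(%), ID(a)


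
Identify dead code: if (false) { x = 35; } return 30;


condition is constant false, so the whole block is unreachable
Dead: 'if (false) { x = 35; }'


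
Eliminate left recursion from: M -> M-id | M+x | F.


Left-recursive alternatives: M-id, M+x; non-recursive: F
Introduce M': M -> FM', M' -> -idM' | +xM' | ε


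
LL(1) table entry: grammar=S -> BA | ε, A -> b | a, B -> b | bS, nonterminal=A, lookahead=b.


For [A, b]: 'b' ∈ FIRST(b)
Entry: A -> b


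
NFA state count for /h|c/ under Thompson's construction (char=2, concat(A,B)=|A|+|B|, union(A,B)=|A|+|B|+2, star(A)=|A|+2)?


Syntax tree has 2 char leaf(s), 1 union(s), 0 star(s)
chars contribute 2×2 = 4; each union adds +2; each star adds +2
Total: 4 + 2 + 0 = 6 states


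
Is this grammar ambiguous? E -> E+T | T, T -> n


precedence layered via separate nonterminal T: deterministic
Unambiguous


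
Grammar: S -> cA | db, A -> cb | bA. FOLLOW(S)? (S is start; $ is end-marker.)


$ ∈ FOLLOW(S). For each A -> αBβ: add FIRST(β)\{ε} to FOLLOW(B); if β nullable, add FOLLOW(A).
FOLLOW(S) = {$}


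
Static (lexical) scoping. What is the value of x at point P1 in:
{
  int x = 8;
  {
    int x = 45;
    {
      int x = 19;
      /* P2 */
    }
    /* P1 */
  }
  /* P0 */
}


x declared in the same block as P1
x = 45


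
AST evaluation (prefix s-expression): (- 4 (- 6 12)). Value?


Evaluate inner: (- 6 12) = -6
Evaluate root: (- 4 -6) = 10
Result: 10


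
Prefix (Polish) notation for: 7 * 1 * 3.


left-to-right (same/higher precedence on left): tree is (* (* 7 1) 3)
Prefix: * * 7 1 3


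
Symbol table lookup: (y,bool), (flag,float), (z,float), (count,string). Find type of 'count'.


Lookup 'count' → type string


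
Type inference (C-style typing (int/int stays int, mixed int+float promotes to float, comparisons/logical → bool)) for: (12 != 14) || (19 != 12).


Operand types: bool || bool
Rule: logical operators take bool operands and yield bool
Result type: bool


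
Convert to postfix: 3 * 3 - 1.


Left to right (same or higher precedence on left)
Postfix: 3 3 * 1 -


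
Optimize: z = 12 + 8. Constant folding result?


12 + 8 = 20 at compile time
Optimized: z = 20


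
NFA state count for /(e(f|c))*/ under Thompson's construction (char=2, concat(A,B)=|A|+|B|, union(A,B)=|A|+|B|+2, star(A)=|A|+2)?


Syntax tree has 3 char leaf(s), 1 union(s), 1 star(s)
chars contribute 3×2 = 6; each union adds +2; each star adds +2
Total: 6 + 2 + 2 = 10 states


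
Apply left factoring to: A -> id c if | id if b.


Common prefix: 'id'
Factored: A -> id A', A' -> c if | if b


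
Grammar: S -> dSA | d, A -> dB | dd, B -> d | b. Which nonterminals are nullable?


A nonterminal is nullable iff some alternative derives ε (directly, or every symbol in it is nullable)
Nullable: {}


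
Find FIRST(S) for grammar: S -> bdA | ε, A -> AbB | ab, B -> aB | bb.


Per alternative of S: FIRST(bdA) = {b}; FIRST(ε) = {ε}
FIRST(S) = {b, ε}


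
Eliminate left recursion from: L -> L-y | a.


Left-recursive alternatives: L-y; non-recursive: a
Introduce L': L -> aL', L' -> -yL' | ε


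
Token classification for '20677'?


Pattern: digits only
Type: INTEGER_LITERAL


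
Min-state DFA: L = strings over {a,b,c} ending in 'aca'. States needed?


Track the longest suffix of input matching a prefix of 'aca': 4 classes (prefixes of length 0..3)
Minimal DFA: 4 states


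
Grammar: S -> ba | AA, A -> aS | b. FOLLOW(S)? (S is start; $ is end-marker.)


$ ∈ FOLLOW(S). For each A -> αBβ: add FIRST(β)\{ε} to FOLLOW(B); if β nullable, add FOLLOW(A).
FOLLOW(S) = {$, a, b}


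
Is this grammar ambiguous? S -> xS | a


right-linear, alternatives start with distinct terminals 'x' vs 'a': unique leftmost derivation
Unambiguous


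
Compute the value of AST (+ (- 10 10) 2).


Evaluate inner: (- 10 10) = 0
Evaluate root: (+ 0 2) = 2
Result: 2


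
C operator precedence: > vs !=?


'>' is relational (level 7); '!=' is equality (level 6)
Higher level binds tighter
'>' has higher precedence than '!='


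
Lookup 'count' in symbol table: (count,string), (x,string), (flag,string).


Lookup 'count' → type string


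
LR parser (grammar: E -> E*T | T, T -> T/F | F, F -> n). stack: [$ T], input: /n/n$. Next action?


shift '/' to continue T -> T/F
Action: shift


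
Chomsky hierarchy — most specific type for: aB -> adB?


LHS has context (more than one symbol) and |LHS| ≤ |RHS|
Classification: Type 1 (Context-Sensitive)


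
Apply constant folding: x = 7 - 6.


7 - 6 = 1 at compile time
Optimized: x = 1


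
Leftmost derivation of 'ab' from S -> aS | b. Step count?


Derivation: S => aS => ab
Steps: 2


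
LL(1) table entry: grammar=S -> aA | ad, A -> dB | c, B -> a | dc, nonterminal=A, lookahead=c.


For [A, c]: 'c' ∈ FIRST(c)
Entry: A -> c


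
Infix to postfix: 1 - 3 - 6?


Left to right (same or higher precedence on left)
Postfix: 1 3 - 6 -


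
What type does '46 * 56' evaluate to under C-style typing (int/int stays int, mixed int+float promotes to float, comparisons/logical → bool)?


Operand types: int * int
Rule: mixed int/float promotes to float; int/int stays int
Result type: int


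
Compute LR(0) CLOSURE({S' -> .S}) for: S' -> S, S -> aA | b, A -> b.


Start: S' -> .S
For each item with dot before a nonterminal B, add B -> .γ for every B-production
Closure: [S' -> .S, S -> .aA, S -> .b]


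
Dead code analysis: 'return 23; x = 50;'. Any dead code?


statement follows a return and is unreachable
Dead: 'x = 50'


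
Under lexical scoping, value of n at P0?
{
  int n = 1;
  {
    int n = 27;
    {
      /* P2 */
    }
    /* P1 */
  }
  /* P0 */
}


n declared in the same block as P0
n = 1


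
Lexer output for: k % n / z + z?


Scan left to right, longest-match per lexeme
Tokens: ID(k), OP(%), ID(n), OP(/), ID(z), OP(+), ID(z)


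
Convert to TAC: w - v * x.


Break into single-operator statements:
t1 = v * x
t2 = w - t1


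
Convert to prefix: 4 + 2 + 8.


left-to-right (same/higher precedence on left): tree is (+ (+ 4 2) 8)
Prefix: + + 4 2 8


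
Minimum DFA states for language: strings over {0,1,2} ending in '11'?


Track the longest suffix of input matching a prefix of '11': 3 classes (prefixes of length 0..2)
Minimal DFA: 3 states


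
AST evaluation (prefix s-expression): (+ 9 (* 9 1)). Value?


Evaluate inner: (* 9 1) = 9
Evaluate root: (+ 9 9) = 18
Result: 18


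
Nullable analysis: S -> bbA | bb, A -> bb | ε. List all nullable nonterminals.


A nonterminal is nullable iff some alternative derives ε (directly, or every symbol in it is nullable)
Nullable: {A}


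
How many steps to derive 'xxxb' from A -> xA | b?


Derivation: A => xA => xxA => xxxA => xxxb
Steps: 4


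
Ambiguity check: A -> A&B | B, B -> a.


precedence layered via separate nonterminal B: deterministic
Unambiguous


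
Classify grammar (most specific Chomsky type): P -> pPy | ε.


Single nonterminal LHS, but p^n y^n is not regular
Classification: Type 2 (Context-Free)


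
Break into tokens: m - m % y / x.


Scan left to right, longest-match per lexeme
Tokens: ID(m), OP(-), ID(m), OP(%), ID(y), OP(/), ID(x)


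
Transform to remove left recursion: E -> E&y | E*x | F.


Left-recursive alternatives: E&y, E*x; non-recursive: F
Introduce E': E -> FE', E' -> &yE' | *xE' | ε


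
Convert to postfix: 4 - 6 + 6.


Left to right (same or higher precedence on left)
Postfix: 4 6 - 6 +


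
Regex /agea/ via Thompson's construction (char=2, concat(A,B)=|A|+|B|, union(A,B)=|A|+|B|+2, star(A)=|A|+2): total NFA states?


Syntax tree has 4 char leaf(s), 0 union(s), 0 star(s)
chars contribute 4×2 = 8; each union adds +2; each star adds +2
Total: 8 + 0 + 0 = 8 states


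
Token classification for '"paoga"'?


Pattern: double-quoted sequence
Type: STRING_LITERAL


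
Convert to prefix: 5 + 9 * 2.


'*' binds tighter: tree is (+ 5 (* 9 2))
Prefix: + 5 * 9 2


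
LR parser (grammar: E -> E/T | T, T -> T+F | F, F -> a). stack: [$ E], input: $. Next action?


start symbol E on stack, input exhausted
Action: accept


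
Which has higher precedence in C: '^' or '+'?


'+' is additive (level 9); '^' is bitwise XOR (level 4)
Higher level binds tighter
'+' has higher precedence than '^'


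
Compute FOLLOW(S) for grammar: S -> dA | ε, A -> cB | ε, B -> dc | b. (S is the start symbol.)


$ ∈ FOLLOW(S). For each A -> αBβ: add FIRST(β)\{ε} to FOLLOW(B); if β nullable, add FOLLOW(A).
FOLLOW(S) = {$}


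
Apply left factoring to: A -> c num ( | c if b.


Common prefix: 'c'
Factored: A -> c A', A' -> num ( | if b


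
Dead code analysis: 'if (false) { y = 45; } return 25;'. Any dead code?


condition is constant false, so the whole block is unreachable
Dead: 'if (false) { y = 45; }'


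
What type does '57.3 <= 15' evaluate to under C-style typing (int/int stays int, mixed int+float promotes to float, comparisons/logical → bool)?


Operand types: float <= int
Rule: comparison yields bool
Result type: bool


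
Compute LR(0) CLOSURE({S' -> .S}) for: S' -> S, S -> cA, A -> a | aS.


Start: S' -> .S
For each item with dot before a nonterminal B, add B -> .γ for every B-production
Closure: [S' -> .S, S -> .cA]


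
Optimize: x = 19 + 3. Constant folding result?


19 + 3 = 22 at compile time
Optimized: x = 22


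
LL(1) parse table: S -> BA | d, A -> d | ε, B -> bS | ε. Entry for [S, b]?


For [S, b]: 'b' ∈ FIRST(BA)
Entry: S -> BA


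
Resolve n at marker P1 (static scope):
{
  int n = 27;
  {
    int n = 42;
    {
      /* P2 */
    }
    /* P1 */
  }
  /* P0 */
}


n declared in the same block as P1
n = 42


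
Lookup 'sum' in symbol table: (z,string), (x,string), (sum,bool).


Lookup 'sum' → type bool


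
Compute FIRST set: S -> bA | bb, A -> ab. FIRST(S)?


Per alternative of S: FIRST(bA) = {b}; FIRST(bb) = {b}
FIRST(S) = {b}


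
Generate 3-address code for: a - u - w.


Break into single-operator statements:
t1 = a - u
t2 = t1 - w


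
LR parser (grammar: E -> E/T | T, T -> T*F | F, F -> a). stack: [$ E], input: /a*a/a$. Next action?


shift '/' to continue E -> E/T
Action: shift


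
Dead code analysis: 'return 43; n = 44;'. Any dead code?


statement follows a return and is unreachable
Dead: 'n = 44'


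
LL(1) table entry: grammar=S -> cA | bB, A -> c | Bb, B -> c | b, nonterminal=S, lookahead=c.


For [S, c]: 'c' ∈ FIRST(cA)
Entry: S -> cA


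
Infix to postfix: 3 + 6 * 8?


* has higher precedence, evaluate 6*8 first
Postfix: 3 6 8 * +


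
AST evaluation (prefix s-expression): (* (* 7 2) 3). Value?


Evaluate inner: (* 7 2) = 14
Evaluate root: (* 14 3) = 42
Result: 42


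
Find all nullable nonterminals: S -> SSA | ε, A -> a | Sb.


A nonterminal is nullable iff some alternative derives ε (directly, or every symbol in it is nullable)
Nullable: {S}


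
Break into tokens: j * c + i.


Scan left to right, longest-match per lexeme
Tokens: ID(j), OP(*), ID(c), OP(+), ID(i)


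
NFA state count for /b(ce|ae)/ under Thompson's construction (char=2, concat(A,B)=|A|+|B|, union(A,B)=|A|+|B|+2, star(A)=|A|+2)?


Syntax tree has 5 char leaf(s), 1 union(s), 0 star(s)
chars contribute 5×2 = 10; each union adds +2; each star adds +2
Total: 10 + 2 + 0 = 12 states


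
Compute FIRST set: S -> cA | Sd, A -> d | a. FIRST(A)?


Per alternative of A: FIRST(d) = {d}; FIRST(a) = {a}
FIRST(A) = {a, d}


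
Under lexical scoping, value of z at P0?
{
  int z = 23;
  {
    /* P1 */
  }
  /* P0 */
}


z declared in the same block as P0
z = 23


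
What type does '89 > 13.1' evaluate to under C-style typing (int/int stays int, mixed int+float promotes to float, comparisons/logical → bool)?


Operand types: int > float
Rule: comparison yields bool
Result type: bool


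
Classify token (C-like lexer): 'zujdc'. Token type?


Pattern: letter/underscore followed by alphanumerics, not a keyword
Type: IDENTIFIER


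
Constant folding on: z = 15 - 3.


15 - 3 = 12 at compile time
Optimized: z = 12


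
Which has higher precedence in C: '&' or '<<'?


'<<' is shift (level 8); '&' is bitwise AND (level 5)
Higher level binds tighter
'<<' has higher precedence than '&'


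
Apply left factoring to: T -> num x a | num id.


Common prefix: 'num'
Factored: T -> num T', T' -> x a | id


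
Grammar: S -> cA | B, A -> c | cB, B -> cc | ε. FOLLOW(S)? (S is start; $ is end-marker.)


$ ∈ FOLLOW(S). For each A -> αBβ: add FIRST(β)\{ε} to FOLLOW(B); if β nullable, add FOLLOW(A).
FOLLOW(S) = {$}


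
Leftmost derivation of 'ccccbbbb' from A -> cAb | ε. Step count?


Derivation: A => cAb => ccAbb => cccAbbb => ccccAbbbb => ccccbbbb
Steps: 5


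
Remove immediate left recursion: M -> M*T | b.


Left-recursive alternatives: M*T; non-recursive: b
Introduce M': M -> bM', M' -> *TM' | ε


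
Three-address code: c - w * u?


Break into single-operator statements:
t1 = w * u
t2 = c - t1


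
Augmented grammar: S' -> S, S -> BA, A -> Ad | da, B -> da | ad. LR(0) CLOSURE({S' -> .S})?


Start: S' -> .S
For each item with dot before a nonterminal B, add B -> .γ for every B-production
Closure: [S' -> .S, S -> .BA, B -> .da, B -> .ad]


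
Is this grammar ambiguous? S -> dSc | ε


balanced d^n…c^n: each string has a unique parse
Unambiguous


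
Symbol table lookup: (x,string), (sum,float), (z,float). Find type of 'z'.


Lookup 'z' → type float


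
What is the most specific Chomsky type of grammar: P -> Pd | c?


Left-linear: every RHS is a terminal or one nonterminal followed by a terminal
Classification: Type 3 (Regular)


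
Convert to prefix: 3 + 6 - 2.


left-to-right (same/higher precedence on left): tree is (- (+ 3 6) 2)
Prefix: - + 3 6 2


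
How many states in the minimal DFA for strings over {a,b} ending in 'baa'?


Track the longest suffix of input matching a prefix of 'baa': 4 classes (prefixes of length 0..3)
Minimal DFA: 4 states


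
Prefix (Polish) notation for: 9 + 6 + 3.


left-to-right (same/higher precedence on left): tree is (+ (+ 9 6) 3)
Prefix: + + 9 6 3


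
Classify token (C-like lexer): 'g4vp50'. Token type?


Pattern: letter/underscore followed by alphanumerics, not a keyword
Type: IDENTIFIER


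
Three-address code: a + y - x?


Break into single-operator statements:
t1 = a + y
t2 = t1 - x


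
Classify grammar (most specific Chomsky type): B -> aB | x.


Right-linear: every RHS is a terminal or a terminal followed by one nonterminal
Classification: Type 3 (Regular)


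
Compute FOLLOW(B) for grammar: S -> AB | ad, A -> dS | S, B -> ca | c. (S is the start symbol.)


$ ∈ FOLLOW(S). For each A -> αBβ: add FIRST(β)\{ε} to FOLLOW(B); if β nullable, add FOLLOW(A).
FOLLOW(B) = {$, c}


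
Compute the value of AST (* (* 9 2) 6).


Evaluate inner: (* 9 2) = 18
Evaluate root: (* 18 6) = 108
Result: 108


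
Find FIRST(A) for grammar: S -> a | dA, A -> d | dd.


Per alternative of A: FIRST(d) = {d}; FIRST(dd) = {d}
FIRST(A) = {d}


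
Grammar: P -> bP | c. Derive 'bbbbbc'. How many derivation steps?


Derivation: P => bP => bbP => bbbP => bbbbP => bbbbbP => bbbbbc
Steps: 6


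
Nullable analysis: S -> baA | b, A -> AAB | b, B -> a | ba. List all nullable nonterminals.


A nonterminal is nullable iff some alternative derives ε (directly, or every symbol in it is nullable)
Nullable: {}


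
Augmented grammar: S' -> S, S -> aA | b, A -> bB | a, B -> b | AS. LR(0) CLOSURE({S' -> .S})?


Start: S' -> .S
For each item with dot before a nonterminal B, add B -> .γ for every B-production
Closure: [S' -> .S, S -> .aA, S -> .b]


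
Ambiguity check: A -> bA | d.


right-linear, alternatives start with distinct terminals 'b' vs 'd': unique leftmost derivation
Unambiguous


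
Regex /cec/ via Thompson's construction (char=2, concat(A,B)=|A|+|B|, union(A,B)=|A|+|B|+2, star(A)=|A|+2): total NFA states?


Syntax tree has 3 char leaf(s), 0 union(s), 0 star(s)
chars contribute 3×2 = 6; each union adds +2; each star adds +2
Total: 6 + 0 + 0 = 6 states


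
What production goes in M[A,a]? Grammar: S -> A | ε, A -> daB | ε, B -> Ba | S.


For [A, a]: ε is nullable and 'a' ∈ FOLLOW(A)
Entry: A -> ε


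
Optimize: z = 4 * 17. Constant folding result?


4 * 17 = 68 at compile time
Optimized: z = 68


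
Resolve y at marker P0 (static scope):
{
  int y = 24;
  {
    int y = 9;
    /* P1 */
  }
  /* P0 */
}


y declared in the same block as P0
y = 24


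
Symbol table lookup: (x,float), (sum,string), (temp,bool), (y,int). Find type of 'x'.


Lookup 'x' → type float


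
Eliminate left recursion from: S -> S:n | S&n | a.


Left-recursive alternatives: S:n, S&n; non-recursive: a
Introduce S': S -> aS', S' -> :nS' | &nS' | ε


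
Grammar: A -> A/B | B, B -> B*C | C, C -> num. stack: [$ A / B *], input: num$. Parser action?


no handle; shift 'num'
Action: shift


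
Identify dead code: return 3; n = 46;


statement follows a return and is unreachable
Dead: 'n = 46'


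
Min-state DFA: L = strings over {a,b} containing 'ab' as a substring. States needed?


KMP-style automaton: 2 progress states + 1 absorbing accept = 3
Minimal DFA: 3 states


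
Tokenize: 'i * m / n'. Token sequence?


Scan left to right, longest-match per lexeme
Tokens: ID(i), OP(*), ID(m), OP(/), ID(n)


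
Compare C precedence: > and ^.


'>' is relational (level 7); '^' is bitwise XOR (level 4)
Higher level binds tighter
'>' has higher precedence than '^'


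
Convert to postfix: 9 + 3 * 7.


* has higher precedence, evaluate 3*7 first
Postfix: 9 3 7 * +


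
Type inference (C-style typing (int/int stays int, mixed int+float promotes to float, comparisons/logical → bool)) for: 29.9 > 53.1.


Operand types: float > float
Rule: comparison yields bool
Result type: bool


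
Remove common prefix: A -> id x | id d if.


Common prefix: 'id'
Factored: A -> id A', A' -> x | d if


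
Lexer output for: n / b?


Scan left to right, longest-match per lexeme
Tokens: ID(n), OP(/), ID(b)


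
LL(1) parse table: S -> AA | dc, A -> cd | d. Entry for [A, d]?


For [A, d]: 'd' ∈ FIRST(d)
Entry: A -> d


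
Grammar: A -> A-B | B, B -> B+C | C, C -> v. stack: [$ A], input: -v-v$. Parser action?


shift '-' to continue A -> A-B
Action: shift


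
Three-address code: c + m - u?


Break into single-operator statements:
t1 = c + m
t2 = t1 - u


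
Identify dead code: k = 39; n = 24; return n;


k is assigned but never read
Dead: 'k = 39'


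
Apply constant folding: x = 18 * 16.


18 * 16 = 288 at compile time
Optimized: x = 288


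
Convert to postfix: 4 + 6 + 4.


Left to right (same or higher precedence on left)
Postfix: 4 6 + 4 +


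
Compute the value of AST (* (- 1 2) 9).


Evaluate inner: (- 1 2) = -1
Evaluate root: (* -1 9) = -9
Result: -9


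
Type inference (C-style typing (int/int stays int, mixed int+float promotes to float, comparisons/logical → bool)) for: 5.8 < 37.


Operand types: float < int
Rule: comparison yields bool
Result type: bool


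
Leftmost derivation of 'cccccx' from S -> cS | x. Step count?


Derivation: S => cS => ccS => cccS => ccccS => cccccS => cccccx
Steps: 6


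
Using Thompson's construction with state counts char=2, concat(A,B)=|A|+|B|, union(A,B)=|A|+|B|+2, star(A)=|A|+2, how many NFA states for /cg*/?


Syntax tree has 2 char leaf(s), 0 union(s), 1 star(s)
chars contribute 2×2 = 4; each union adds +2; each star adds +2
Total: 4 + 0 + 2 = 6 states


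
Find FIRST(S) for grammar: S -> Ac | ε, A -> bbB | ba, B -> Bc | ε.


Per alternative of S: FIRST(Ac) = {b}; FIRST(ε) = {ε}
FIRST(S) = {b, ε}


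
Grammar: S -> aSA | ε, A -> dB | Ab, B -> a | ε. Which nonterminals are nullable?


A nonterminal is nullable iff some alternative derives ε (directly, or every symbol in it is nullable)
Nullable: {B, S}


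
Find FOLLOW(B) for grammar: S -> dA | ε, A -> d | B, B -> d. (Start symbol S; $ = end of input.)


$ ∈ FOLLOW(S). For each A -> αBβ: add FIRST(β)\{ε} to FOLLOW(B); if β nullable, add FOLLOW(A).
FOLLOW(B) = {$}


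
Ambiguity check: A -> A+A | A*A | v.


'v+v*v' has two parse trees (no precedence encoded between + and *)
Ambiguous


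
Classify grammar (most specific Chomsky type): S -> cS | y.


Right-linear: every RHS is a terminal or a terminal followed by one nonterminal
Classification: Type 3 (Regular)


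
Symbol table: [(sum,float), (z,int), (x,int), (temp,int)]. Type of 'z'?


Lookup 'z' → type int


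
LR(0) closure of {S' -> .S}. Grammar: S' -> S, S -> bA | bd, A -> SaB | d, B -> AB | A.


Start: S' -> .S
For each item with dot before a nonterminal B, add B -> .γ for every B-production
Closure: [S' -> .S, S -> .bA, S -> .bd]


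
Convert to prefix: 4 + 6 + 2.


left-to-right (same/higher precedence on left): tree is (+ (+ 4 6) 2)
Prefix: + + 4 6 2


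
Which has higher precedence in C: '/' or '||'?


'/' is multiplicative (level 10); '||' is logical OR (level 1)
Higher level binds tighter
'/' has higher precedence than '||'


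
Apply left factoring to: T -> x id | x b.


Common prefix: 'x'
Factored: T -> x T', T' -> id | b


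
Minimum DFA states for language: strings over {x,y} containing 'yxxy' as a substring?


KMP-style automaton: 4 progress states + 1 absorbing accept = 5
Minimal DFA: 5 states


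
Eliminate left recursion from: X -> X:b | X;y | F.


Left-recursive alternatives: X:b, X;y; non-recursive: F
Introduce X': X -> FX', X' -> :bX' | ;yX' | ε


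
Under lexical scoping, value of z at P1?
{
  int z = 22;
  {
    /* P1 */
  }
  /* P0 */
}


P1's block does not declare z; resolves to the enclosing declaration at depth 0
z = 22


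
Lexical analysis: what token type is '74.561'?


Pattern: digits with a decimal point
Type: FLOAT_LITERAL


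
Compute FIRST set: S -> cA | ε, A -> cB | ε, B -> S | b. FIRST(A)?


Per alternative of A: FIRST(cB) = {c}; FIRST(ε) = {ε}
FIRST(A) = {c, ε}


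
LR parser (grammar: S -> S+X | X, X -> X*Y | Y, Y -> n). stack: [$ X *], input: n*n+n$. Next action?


no handle; shift 'n'
Action: shift


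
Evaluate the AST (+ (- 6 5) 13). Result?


Evaluate inner: (- 6 5) = 1
Evaluate root: (+ 1 13) = 14
Result: 14


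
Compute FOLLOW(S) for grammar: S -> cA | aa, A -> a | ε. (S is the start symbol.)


$ ∈ FOLLOW(S). For each A -> αBβ: add FIRST(β)\{ε} to FOLLOW(B); if β nullable, add FOLLOW(A).
FOLLOW(S) = {$}


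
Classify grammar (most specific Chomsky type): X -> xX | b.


Right-linear: every RHS is a terminal or a terminal followed by one nonterminal
Classification: Type 3 (Regular)


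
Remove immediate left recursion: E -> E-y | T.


Left-recursive alternatives: E-y; non-recursive: T
Introduce E': E -> TE', E' -> -yE' | ε


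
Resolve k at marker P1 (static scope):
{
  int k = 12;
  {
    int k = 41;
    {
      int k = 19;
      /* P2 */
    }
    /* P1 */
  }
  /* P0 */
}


k declared in the same block as P1
k = 41


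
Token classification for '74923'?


Pattern: digits only
Type: INTEGER_LITERAL


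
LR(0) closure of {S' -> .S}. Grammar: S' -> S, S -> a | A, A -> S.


Start: S' -> .S
For each item with dot before a nonterminal B, add B -> .γ for every B-production
Closure: [S' -> .S, S -> .a, S -> .A, A -> .S]


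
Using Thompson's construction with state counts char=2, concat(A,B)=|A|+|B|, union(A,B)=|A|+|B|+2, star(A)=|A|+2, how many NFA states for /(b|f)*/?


Syntax tree has 2 char leaf(s), 1 union(s), 1 star(s)
chars contribute 2×2 = 4; each union adds +2; each star adds +2
Total: 4 + 2 + 2 = 8 states


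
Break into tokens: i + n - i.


Scan left to right, longest-match per lexeme
Tokens: ID(i), OP(+), ID(n), OP(-), ID(i)


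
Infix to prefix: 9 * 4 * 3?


left-to-right (same/higher precedence on left): tree is (* (* 9 4) 3)
Prefix: * * 9 4 3


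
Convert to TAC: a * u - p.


Break into single-operator statements:
t1 = a * u
t2 = t1 - p


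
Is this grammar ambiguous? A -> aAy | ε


balanced a^n…y^n: each string has a unique parse
Unambiguous


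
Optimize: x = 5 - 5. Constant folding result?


5 - 5 = 0 at compile time
Optimized: x = 0


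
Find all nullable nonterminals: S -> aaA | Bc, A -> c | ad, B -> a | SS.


A nonterminal is nullable iff some alternative derives ε (directly, or every symbol in it is nullable)
Nullable: {}


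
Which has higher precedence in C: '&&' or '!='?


'!=' is equality (level 6); '&&' is logical AND (level 2)
Higher level binds tighter
'!=' has higher precedence than '&&'


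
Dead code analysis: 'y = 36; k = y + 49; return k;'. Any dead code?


y is read by k's definition; k is returned
No dead code


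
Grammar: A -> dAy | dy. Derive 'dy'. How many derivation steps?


Derivation: A => dy
Steps: 1


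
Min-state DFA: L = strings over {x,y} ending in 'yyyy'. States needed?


Track the longest suffix of input matching a prefix of 'yyyy': 5 classes (prefixes of length 0..4)
Minimal DFA: 5 states


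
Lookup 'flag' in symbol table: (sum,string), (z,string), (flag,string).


Lookup 'flag' → type string


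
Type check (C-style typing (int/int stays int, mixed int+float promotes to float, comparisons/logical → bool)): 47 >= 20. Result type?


Operand types: int >= int
Rule: comparison yields bool
Result type: bool


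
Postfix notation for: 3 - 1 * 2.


* has higher precedence, evaluate 1*2 first
Postfix: 3 1 2 * -


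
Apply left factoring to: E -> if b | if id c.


Common prefix: 'if'
Factored: E -> if E', E' -> b | id c


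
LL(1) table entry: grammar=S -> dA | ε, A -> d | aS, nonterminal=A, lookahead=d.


For [A, d]: 'd' ∈ FIRST(d)
Entry: A -> d


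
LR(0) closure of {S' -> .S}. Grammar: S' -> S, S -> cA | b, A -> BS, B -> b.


Start: S' -> .S
For each item with dot before a nonterminal B, add B -> .γ for every B-production
Closure: [S' -> .S, S -> .cA, S -> .b]


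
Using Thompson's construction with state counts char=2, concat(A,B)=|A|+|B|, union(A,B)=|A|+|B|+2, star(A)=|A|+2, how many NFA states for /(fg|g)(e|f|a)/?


Syntax tree has 6 char leaf(s), 3 union(s), 0 star(s)
chars contribute 6×2 = 12; each union adds +2; each star adds +2
Total: 12 + 6 + 0 = 18 states


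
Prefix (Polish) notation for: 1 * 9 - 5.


left-to-right (same/higher precedence on left): tree is (- (* 1 9) 5)
Prefix: - * 1 9 5


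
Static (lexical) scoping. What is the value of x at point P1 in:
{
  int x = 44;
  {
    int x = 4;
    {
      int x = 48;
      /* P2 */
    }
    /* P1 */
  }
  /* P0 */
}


x declared in the same block as P1
x = 4


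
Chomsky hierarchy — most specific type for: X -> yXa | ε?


Single nonterminal LHS, but y^n a^n is not regular
Classification: Type 2 (Context-Free)


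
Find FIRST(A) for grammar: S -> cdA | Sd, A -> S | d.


Per alternative of A: FIRST(S) = {c}; FIRST(d) = {d}
FIRST(A) = {c, d}


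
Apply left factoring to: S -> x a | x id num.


Common prefix: 'x'
Factored: S -> x S', S' -> a | id num


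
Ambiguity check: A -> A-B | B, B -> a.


precedence layered via separate nonterminal B: deterministic
Unambiguous


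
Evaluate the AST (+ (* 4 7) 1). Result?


Evaluate inner: (* 4 7) = 28
Evaluate root: (+ 28 1) = 29
Result: 29


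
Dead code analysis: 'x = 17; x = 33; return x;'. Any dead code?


first assignment to x is overwritten before any read
Dead: 'x = 17'


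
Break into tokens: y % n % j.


Scan left to right, longest-match per lexeme
Tokens: ID(y), OP(%), ID(n), OP(%), ID(j)


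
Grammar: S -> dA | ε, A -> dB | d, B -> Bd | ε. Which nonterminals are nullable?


A nonterminal is nullable iff some alternative derives ε (directly, or every symbol in it is nullable)
Nullable: {B, S}


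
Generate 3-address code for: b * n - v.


Break into single-operator statements:
t1 = b * n
t2 = t1 - v
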